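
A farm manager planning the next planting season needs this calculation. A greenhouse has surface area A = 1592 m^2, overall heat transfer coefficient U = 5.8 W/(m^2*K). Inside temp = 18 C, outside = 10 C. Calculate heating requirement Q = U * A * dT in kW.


dT = 18 - (10) = 8 K
Q = U * A * dT
  = 5.8 * 1592 * 8
  = 73868.80 W = 73.87 kW


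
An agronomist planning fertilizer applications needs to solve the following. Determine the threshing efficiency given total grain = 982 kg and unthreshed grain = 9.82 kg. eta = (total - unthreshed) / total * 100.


eta = (total - unthreshed) / total * 100
    = (982 - 9.82) / 982 * 100
    = 972.18 / 982 * 100
    = 99%


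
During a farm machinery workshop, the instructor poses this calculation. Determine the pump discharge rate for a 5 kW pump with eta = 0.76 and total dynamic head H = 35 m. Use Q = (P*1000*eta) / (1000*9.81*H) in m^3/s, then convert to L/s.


Q = (P * 1000 * eta) / (rho * g * H)
  = (5 * 1000 * 0.76) / (1000 * 9.81 * 35)
  = 3800 / 343350
  = 0.01107 m^3/s = 11.07 L/s


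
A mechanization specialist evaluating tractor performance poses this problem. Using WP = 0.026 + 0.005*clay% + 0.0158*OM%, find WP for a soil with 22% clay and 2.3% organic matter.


WP = 0.026 + 0.005*22 + 0.0158*2.3
   = 0.026 + 0.1100 + 0.0363
   = 0.1723


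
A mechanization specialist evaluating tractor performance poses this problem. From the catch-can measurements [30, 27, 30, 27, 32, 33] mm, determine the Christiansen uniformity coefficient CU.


xbar = 179 / 6 = 29.833
sum|xi - xbar| = 11.333
CU = 100 * (1 - 11.333 / (6 * 29.833))
   = 100 * (1 - 0.0633)
   = 93.67%


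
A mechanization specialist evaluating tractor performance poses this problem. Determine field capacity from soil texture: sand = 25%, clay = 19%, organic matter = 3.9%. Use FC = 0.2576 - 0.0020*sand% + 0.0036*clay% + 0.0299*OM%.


FC = 0.2576 - 0.0020*25 + 0.0036*19 + 0.0299*3.9
   = 0.2576 - 0.0500 + 0.0684 + 0.1166
   = 0.3926


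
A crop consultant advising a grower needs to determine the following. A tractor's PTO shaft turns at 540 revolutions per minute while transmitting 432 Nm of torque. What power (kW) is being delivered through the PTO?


P = 2*pi*n*T / 60000
  = 2*pi * 540 * 432 / 60000
  = 1465741.47 / 60000
  = 24.43 kW


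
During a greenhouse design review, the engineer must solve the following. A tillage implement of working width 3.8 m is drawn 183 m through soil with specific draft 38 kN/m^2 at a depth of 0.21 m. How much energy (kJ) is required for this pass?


E = k * d * w * L
  = 38 * 0.21 * 3.8 * 183
  = 5549.29 kJ


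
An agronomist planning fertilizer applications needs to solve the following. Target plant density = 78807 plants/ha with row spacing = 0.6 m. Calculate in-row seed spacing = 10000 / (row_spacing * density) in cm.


spacing = 10000 / (row_sp * density)
        = 10000 / (0.6 * 78807)
        = 10000 / 47284.20
        = 0.21149 m = 21.15 cm


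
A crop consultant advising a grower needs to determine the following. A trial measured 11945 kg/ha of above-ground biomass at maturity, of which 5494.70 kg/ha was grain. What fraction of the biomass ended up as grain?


HI = grain_yield / biomass
   = 5494.70 / 11945
   = 0.46


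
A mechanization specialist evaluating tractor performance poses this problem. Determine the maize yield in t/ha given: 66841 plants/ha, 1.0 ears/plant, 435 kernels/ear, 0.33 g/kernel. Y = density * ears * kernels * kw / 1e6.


Y = density * ears * kernels * kw
  = 66841 * 1.0 * 435 * 0.33 g/ha
  = 9595025.55 g/ha
  = 9595.03 kg/ha = 9.60 t/ha


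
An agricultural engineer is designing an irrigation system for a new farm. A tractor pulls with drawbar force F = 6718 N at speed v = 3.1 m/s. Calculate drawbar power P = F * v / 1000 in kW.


P = F * v / 1000
  = 6718 * 3.1 / 1000
  = 20825.80 / 1000
  = 20.83 kW


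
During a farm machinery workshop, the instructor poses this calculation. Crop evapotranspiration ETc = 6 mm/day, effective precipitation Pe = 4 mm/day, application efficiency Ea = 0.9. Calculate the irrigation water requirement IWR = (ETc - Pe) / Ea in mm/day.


IWR = (ETc - Pe) / Ea
    = (6 - 4) / 0.9
    = 2 / 0.9
    = 2.22 mm/day


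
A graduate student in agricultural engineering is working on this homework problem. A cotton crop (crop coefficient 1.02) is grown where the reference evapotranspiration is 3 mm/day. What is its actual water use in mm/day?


ETc = Kc * ET0
    = 1.02 * 3
    = 3.06 mm/day


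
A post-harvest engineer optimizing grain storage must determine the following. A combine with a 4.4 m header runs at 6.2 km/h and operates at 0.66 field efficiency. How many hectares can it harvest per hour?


C = w * v * eta_f / 10
  = 4.4 * 6.2 * 0.66 / 10
  = 18.00 / 10
  = 1.80 ha/h


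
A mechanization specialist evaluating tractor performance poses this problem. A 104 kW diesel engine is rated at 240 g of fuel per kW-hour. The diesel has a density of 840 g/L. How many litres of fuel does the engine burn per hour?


FC = P * BSFC / rho_fuel
   = 104 * 240 / 840
   = 24960 / 840
   = 29.71 L/h


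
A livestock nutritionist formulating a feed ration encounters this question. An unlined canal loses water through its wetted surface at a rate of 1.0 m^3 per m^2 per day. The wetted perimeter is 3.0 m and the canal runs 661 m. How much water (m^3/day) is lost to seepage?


S = C * P * L
  = 1.0 * 3.0 * 661
  = 1983 m^3/day


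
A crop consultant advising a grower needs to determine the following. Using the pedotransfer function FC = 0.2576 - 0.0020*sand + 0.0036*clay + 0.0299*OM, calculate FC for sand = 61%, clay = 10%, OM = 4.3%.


FC = 0.2576 - 0.0020*61 + 0.0036*10 + 0.0299*4.3
   = 0.2576 - 0.1220 + 0.0360 + 0.1286
   = 0.3002


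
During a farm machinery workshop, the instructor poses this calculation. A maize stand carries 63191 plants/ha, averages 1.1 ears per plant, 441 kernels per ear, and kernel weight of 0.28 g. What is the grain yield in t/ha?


Y = density * ears * kernels * kw
  = 63191 * 1.1 * 441 * 0.28 g/ha
  = 8583107.15 g/ha
  = 8583.11 kg/ha = 8.58 t/ha


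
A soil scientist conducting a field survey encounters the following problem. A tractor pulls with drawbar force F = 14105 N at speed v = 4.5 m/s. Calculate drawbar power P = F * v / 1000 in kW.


P = F * v / 1000
  = 14105 * 4.5 / 1000
  = 63472.50 / 1000
  = 63.47 kW


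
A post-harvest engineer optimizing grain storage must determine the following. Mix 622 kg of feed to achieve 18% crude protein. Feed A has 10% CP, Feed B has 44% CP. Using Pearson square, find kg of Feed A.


parts_A = CP_b - target = 44 - 18 = 26
parts_B = target - CP_a = 18 - 10 = 8
total_parts = 26 + 8 = 34
Feed A = 622 * 26 / 34 = 475.65 kg
Feed B = 622 * 8 / 34 = 146.35 kg

475.65 kg


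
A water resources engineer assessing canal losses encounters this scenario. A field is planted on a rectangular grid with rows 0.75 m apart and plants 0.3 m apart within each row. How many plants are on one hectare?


D = 10000 / (row_sp * plant_sp)
  = 10000 / (0.75 * 0.3)
  = 10000 / 0.2250
  = 44444.44 plants/ha


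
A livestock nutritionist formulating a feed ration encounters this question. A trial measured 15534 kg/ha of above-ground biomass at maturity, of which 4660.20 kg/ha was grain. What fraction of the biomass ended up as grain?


HI = grain_yield / biomass
   = 4660.20 / 15534
   = 0.30


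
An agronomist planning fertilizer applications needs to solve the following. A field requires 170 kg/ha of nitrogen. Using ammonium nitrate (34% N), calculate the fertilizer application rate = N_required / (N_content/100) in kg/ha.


Rate = N_required / (N_content / 100)
     = 170 / (34 / 100)
     = 170 / 0.34
     = 500 kg/ha


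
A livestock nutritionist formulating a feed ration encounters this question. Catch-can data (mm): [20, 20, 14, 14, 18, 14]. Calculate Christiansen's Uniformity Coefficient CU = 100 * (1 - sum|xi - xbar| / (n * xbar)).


xbar = 100 / 6 = 16.667
sum|xi - xbar| = 16
CU = 100 * (1 - 16 / (6 * 16.667))
   = 100 * (1 - 0.1600)
   = 84%


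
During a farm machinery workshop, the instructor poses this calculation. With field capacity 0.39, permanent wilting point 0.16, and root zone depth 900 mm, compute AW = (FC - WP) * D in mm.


AW = (FC - WP) * D
   = (0.39 - 0.16) * 900
   = 0.23 * 900
   = 207 mm


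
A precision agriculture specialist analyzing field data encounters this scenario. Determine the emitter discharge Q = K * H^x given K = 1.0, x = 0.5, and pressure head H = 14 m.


Q = K * H^x
  = 1.0 * 14^0.5
  = 1.0 * 3.7417
  = 3.74 L/h


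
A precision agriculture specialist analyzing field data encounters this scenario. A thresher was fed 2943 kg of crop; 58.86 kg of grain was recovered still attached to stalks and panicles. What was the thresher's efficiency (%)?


eta = (total - unthreshed) / total * 100
    = (2943 - 58.86) / 2943 * 100
    = 2884.14 / 2943 * 100
    = 98%


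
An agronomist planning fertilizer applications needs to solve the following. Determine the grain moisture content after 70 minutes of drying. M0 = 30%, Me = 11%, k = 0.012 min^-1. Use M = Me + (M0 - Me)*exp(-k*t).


M = Me + (M0 - Me) * e^(-k*t)
  = 11 + (30 - 11) * e^(-0.012*70)
  = 11 + 19 * e^(-0.840)
  = 11 + 19 * 0.43171
  = 11 + 8.2025
  = 19.20%


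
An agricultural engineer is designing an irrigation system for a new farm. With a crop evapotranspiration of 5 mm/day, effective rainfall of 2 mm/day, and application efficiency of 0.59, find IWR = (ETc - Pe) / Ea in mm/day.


IWR = (ETc - Pe) / Ea
    = (5 - 2) / 0.59
    = 3 / 0.59
    = 5.08 mm/day


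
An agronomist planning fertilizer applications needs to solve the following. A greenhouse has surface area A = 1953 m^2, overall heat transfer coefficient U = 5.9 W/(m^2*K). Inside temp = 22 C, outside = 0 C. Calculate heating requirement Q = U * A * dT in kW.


dT = 22 - (0) = 22 K
Q = U * A * dT
  = 5.9 * 1953 * 22
  = 253499.40 W = 253.50 kW


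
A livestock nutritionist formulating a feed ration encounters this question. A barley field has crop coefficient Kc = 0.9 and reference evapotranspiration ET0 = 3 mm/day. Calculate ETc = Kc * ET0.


ETc = Kc * ET0
    = 0.9 * 3
    = 2.70 mm/day


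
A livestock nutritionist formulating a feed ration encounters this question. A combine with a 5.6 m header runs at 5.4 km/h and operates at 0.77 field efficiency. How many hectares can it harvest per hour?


C = w * v * eta_f / 10
  = 5.6 * 5.4 * 0.77 / 10
  = 23.28 / 10
  = 2.33 ha/h


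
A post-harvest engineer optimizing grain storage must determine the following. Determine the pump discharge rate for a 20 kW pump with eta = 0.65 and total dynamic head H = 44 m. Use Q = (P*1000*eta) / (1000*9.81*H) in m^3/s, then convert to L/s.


Q = (P * 1000 * eta) / (rho * g * H)
  = (20 * 1000 * 0.65) / (1000 * 9.81 * 44)
  = 13000 / 431640
  = 0.03012 m^3/s = 30.12 L/s


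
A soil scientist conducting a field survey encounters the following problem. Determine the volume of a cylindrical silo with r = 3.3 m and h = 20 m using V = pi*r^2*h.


V = pi * r^2 * h
  = pi * 3.3^2 * 20
  = pi * 10.89 * 20
  = 684.24 m^3


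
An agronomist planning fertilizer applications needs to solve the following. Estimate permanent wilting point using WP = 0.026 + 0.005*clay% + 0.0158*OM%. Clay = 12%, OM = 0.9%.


WP = 0.026 + 0.005*12 + 0.0158*0.9
   = 0.026 + 0.0600 + 0.0142
   = 0.1002


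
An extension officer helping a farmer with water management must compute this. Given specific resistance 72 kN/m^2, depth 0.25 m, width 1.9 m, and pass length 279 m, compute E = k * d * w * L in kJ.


E = k * d * w * L
  = 72 * 0.25 * 1.9 * 279
  = 9541.80 kJ


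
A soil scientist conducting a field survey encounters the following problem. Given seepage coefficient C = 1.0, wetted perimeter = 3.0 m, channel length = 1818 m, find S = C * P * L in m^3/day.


S = C * P * L
  = 1.0 * 3.0 * 1818
  = 5454 m^3/day


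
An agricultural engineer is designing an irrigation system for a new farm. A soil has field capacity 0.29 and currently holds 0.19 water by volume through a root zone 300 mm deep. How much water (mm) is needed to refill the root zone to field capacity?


SMD = (FC - theta) * D
    = (0.29 - 0.19) * 300
    = 0.100 * 300
    = 30 mm


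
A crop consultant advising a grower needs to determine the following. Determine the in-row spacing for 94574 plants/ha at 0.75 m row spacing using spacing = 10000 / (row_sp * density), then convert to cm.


spacing = 10000 / (row_sp * density)
        = 10000 / (0.75 * 94574)
        = 10000 / 70930.50
        = 0.14098 m = 14.10 cm


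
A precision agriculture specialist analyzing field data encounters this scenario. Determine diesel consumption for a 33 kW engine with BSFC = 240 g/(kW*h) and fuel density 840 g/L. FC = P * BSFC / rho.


FC = P * BSFC / rho_fuel
   = 33 * 240 / 840
   = 7920 / 840
   = 9.43 L/h


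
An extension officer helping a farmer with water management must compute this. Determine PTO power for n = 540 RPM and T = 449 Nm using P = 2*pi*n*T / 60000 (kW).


P = 2*pi*n*T / 60000
  = 2*pi * 540 * 449 / 60000
  = 1523421.11 / 60000
  = 25.39 kW


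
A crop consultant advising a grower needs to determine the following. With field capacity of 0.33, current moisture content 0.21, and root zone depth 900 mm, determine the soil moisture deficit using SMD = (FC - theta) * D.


SMD = (FC - theta) * D
    = (0.33 - 0.21) * 900
    = 0.120 * 900
    = 108 mm


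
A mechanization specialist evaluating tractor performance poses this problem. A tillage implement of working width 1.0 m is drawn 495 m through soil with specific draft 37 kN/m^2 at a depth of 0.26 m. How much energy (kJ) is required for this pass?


E = k * d * w * L
  = 37 * 0.26 * 1.0 * 495
  = 4761.90 kJ


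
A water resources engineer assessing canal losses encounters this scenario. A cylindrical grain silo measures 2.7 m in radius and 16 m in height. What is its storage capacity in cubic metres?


V = pi * r^2 * h
  = pi * 2.7^2 * 16
  = pi * 7.29 * 16
  = 366.44 m^3


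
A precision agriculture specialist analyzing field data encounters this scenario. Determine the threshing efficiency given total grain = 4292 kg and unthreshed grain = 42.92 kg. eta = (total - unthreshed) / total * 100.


eta = (total - unthreshed) / total * 100
    = (4292 - 42.92) / 4292 * 100
    = 4249.08 / 4292 * 100
    = 99%


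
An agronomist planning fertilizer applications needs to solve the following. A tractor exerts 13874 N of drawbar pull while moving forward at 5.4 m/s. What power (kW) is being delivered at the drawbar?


P = F * v / 1000
  = 13874 * 5.4 / 1000
  = 74919.60 / 1000
  = 74.92 kW


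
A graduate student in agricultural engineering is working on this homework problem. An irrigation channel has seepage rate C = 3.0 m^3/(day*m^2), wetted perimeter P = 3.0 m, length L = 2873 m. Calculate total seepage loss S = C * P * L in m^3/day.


S = C * P * L
  = 3.0 * 3.0 * 2873
  = 25857 m^3/day


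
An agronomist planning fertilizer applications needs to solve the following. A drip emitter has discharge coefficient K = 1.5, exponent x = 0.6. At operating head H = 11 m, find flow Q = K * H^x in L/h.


Q = K * H^x
  = 1.5 * 11^0.6
  = 1.5 * 4.2154
  = 6.32 L/h


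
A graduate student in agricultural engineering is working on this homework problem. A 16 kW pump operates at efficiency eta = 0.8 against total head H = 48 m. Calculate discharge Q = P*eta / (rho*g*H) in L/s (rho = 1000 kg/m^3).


Q = (P * 1000 * eta) / (rho * g * H)
  = (16 * 1000 * 0.8) / (1000 * 9.81 * 48)
  = 12800 / 470880
  = 0.02718 m^3/s = 27.18 L/s


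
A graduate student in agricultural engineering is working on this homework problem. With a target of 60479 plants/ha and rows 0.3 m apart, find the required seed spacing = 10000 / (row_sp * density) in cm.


spacing = 10000 / (row_sp * density)
        = 10000 / (0.3 * 60479)
        = 10000 / 18143.70
        = 0.55116 m = 55.12 cm


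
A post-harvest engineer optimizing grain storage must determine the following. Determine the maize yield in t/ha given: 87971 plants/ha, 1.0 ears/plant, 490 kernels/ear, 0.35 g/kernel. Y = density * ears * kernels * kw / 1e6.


Y = density * ears * kernels * kw
  = 87971 * 1.0 * 490 * 0.35 g/ha
  = 15087026.50 g/ha
  = 15087.03 kg/ha = 15.09 t/ha


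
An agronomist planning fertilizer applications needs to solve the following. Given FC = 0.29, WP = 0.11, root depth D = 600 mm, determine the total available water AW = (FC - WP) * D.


AW = (FC - WP) * D
   = (0.29 - 0.11) * 600
   = 0.18 * 600
   = 108 mm


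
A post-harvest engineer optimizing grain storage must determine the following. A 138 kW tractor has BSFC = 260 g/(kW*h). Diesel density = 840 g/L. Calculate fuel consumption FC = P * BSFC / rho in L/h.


FC = P * BSFC / rho_fuel
   = 138 * 260 / 840
   = 35880 / 840
   = 42.71 L/h


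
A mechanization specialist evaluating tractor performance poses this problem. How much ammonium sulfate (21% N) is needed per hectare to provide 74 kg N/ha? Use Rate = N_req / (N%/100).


Rate = N_required / (N_content / 100)
     = 74 / (21 / 100)
     = 74 / 0.21
     = 352.38 kg/ha


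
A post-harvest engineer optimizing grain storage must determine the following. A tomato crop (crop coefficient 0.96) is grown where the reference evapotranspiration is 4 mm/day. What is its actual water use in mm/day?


ETc = Kc * ET0
    = 0.96 * 4
    = 3.84 mm/day


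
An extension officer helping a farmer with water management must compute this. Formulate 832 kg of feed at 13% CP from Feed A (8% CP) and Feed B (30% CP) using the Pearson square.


parts_A = CP_b - target = 30 - 13 = 17
parts_B = target - CP_a = 13 - 8 = 5
total_parts = 17 + 5 = 22
Feed A = 832 * 17 / 22 = 642.91 kg
Feed B = 832 * 5 / 22 = 189.09 kg

642.91 kg


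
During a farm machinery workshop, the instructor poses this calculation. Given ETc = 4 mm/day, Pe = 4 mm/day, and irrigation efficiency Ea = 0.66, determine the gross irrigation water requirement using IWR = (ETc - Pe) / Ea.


IWR = (ETc - Pe) / Ea
    = (4 - 4) / 0.66
    = 0 / 0.66
    = 0 mm/day


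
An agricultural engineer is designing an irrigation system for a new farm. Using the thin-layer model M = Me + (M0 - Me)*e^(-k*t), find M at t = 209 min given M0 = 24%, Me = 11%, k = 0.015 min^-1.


M = Me + (M0 - Me) * e^(-k*t)
  = 11 + (24 - 11) * e^(-0.015*209)
  = 11 + 13 * e^(-3.135)
  = 11 + 13 * 0.04350
  = 11 + 0.5655
  = 11.57%


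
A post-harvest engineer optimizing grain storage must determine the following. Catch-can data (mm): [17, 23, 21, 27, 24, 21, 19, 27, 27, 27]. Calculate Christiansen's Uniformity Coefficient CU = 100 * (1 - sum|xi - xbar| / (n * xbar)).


xbar = 233 / 10 = 23.300
sum|xi - xbar| = 31
CU = 100 * (1 - 31 / (10 * 23.300))
   = 100 * (1 - 0.1330)
   = 86.70%


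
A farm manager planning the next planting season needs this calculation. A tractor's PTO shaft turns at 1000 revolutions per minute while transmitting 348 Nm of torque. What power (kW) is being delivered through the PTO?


P = 2*pi*n*T / 60000
  = 2*pi * 1000 * 348 / 60000
  = 2186548.49 / 60000
  = 36.44 kW


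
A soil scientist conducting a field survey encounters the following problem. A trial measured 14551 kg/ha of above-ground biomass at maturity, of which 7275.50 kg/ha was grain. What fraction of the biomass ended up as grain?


HI = grain_yield / biomass
   = 7275.50 / 14551
   = 0.50


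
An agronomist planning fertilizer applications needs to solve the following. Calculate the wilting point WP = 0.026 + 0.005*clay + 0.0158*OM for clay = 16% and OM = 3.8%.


WP = 0.026 + 0.005*16 + 0.0158*3.8
   = 0.026 + 0.0800 + 0.0600
   = 0.1660


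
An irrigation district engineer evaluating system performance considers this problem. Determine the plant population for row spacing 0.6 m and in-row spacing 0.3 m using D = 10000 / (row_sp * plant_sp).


D = 10000 / (row_sp * plant_sp)
  = 10000 / (0.6 * 0.3)
  = 10000 / 0.1800
  = 55555.56 plants/ha


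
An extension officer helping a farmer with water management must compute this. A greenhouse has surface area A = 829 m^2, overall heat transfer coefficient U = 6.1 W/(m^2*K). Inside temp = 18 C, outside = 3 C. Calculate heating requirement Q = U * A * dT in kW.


dT = 18 - (3) = 15 K
Q = U * A * dT
  = 6.1 * 829 * 15
  = 75853.50 W = 75.85 kW


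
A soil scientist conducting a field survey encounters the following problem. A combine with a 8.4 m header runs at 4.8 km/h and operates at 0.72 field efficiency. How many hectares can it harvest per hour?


C = w * v * eta_f / 10
  = 8.4 * 4.8 * 0.72 / 10
  = 29.03 / 10
  = 2.90 ha/h


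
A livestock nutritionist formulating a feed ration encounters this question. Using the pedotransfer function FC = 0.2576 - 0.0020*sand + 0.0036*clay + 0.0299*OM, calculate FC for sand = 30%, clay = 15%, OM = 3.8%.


FC = 0.2576 - 0.0020*30 + 0.0036*15 + 0.0299*3.8
   = 0.2576 - 0.0600 + 0.0540 + 0.1136
   = 0.3652


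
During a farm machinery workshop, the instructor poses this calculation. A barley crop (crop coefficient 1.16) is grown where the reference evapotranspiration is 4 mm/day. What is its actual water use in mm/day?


ETc = Kc * ET0
    = 1.16 * 4
    = 4.64 mm/day


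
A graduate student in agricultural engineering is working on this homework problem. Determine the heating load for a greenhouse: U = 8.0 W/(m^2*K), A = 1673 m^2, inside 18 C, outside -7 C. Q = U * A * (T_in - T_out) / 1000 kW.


dT = 18 - (-7) = 25 K
Q = U * A * dT
  = 8.0 * 1673 * 25
  = 334600 W = 334.60 kW


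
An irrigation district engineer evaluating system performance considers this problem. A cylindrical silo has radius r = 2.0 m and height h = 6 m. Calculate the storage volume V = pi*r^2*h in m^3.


V = pi * r^2 * h
  = pi * 2.0^2 * 6
  = pi * 4 * 6
  = 75.40 m^3


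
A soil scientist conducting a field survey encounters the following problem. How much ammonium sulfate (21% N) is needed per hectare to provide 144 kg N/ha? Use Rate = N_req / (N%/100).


Rate = N_required / (N_content / 100)
     = 144 / (21 / 100)
     = 144 / 0.21
     = 685.71 kg/ha


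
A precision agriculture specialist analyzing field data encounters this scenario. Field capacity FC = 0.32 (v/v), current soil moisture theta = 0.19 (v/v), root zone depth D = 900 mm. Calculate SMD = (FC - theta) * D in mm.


SMD = (FC - theta) * D
    = (0.32 - 0.19) * 900
    = 0.130 * 900
    = 117 mm


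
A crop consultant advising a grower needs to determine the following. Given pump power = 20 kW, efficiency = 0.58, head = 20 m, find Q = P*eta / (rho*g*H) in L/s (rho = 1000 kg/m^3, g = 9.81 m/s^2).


Q = (P * 1000 * eta) / (rho * g * H)
  = (20 * 1000 * 0.58) / (1000 * 9.81 * 20)
  = 11600 / 196200
  = 0.05912 m^3/s = 59.12 L/s


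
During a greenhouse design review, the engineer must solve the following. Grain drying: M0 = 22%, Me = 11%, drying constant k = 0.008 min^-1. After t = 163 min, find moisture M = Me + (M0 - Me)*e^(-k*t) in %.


M = Me + (M0 - Me) * e^(-k*t)
  = 11 + (22 - 11) * e^(-0.008*163)
  = 11 + 11 * e^(-1.304)
  = 11 + 11 * 0.27144
  = 11 + 2.9859
  = 13.99%


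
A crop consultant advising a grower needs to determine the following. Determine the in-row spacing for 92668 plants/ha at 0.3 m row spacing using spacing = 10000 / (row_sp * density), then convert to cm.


spacing = 10000 / (row_sp * density)
        = 10000 / (0.3 * 92668)
        = 10000 / 27800.40
        = 0.35971 m = 35.97 cm


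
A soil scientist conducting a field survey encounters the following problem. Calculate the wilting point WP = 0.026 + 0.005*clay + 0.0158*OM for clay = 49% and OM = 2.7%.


WP = 0.026 + 0.005*49 + 0.0158*2.7
   = 0.026 + 0.2450 + 0.0427
   = 0.3137


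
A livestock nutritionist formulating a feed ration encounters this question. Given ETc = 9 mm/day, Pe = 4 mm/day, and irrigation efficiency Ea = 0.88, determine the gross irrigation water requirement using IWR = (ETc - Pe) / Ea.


IWR = (ETc - Pe) / Ea
    = (9 - 4) / 0.88
    = 5 / 0.88
    = 5.68 mm/day


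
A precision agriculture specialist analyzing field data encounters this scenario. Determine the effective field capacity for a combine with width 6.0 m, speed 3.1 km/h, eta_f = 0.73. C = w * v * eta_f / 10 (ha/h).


C = w * v * eta_f / 10
  = 6.0 * 3.1 * 0.73 / 10
  = 13.58 / 10
  = 1.36 ha/h


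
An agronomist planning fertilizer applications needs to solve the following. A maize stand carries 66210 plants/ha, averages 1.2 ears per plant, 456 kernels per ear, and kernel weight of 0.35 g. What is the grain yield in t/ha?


Y = density * ears * kernels * kw
  = 66210 * 1.2 * 456 * 0.35 g/ha
  = 12680539.20 g/ha
  = 12680.54 kg/ha = 12.68 t/ha


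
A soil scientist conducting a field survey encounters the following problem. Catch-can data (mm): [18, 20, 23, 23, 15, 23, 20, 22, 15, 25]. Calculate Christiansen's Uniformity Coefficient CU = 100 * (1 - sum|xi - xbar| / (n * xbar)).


xbar = 204 / 10 = 20.400
sum|xi - xbar| = 28
CU = 100 * (1 - 28 / (10 * 20.400))
   = 100 * (1 - 0.1373)
   = 86.27%


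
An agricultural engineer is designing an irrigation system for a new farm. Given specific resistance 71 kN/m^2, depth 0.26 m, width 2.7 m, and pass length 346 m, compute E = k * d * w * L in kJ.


E = k * d * w * L
  = 71 * 0.26 * 2.7 * 346
  = 17245.33 kJ


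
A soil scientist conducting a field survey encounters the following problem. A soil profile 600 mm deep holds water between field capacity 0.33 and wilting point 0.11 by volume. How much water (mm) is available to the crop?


AW = (FC - WP) * D
   = (0.33 - 0.11) * 600
   = 0.22 * 600
   = 132 mm


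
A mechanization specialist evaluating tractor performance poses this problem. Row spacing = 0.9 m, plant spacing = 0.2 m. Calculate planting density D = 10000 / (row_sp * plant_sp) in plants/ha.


D = 10000 / (row_sp * plant_sp)
  = 10000 / (0.9 * 0.2)
  = 10000 / 0.1800
  = 55555.56 plants/ha


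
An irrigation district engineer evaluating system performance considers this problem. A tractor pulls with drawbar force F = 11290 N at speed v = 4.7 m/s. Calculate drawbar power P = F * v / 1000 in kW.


P = F * v / 1000
  = 11290 * 4.7 / 1000
  = 53063 / 1000
  = 53.06 kW


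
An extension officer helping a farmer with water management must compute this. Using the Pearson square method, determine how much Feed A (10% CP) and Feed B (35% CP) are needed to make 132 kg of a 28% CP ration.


parts_A = CP_b - target = 35 - 28 = 7
parts_B = target - CP_a = 28 - 10 = 18
total_parts = 7 + 18 = 25
Feed A = 132 * 7 / 25 = 36.96 kg
Feed B = 132 * 18 / 25 = 95.04 kg

36.96 kg


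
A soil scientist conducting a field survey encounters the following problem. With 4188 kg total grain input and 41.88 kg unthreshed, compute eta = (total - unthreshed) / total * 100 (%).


eta = (total - unthreshed) / total * 100
    = (4188 - 41.88) / 4188 * 100
    = 4146.12 / 4188 * 100
    = 99%


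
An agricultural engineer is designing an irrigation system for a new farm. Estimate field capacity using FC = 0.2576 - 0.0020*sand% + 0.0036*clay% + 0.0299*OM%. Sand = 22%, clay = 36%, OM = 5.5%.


FC = 0.2576 - 0.0020*22 + 0.0036*36 + 0.0299*5.5
   = 0.2576 - 0.0440 + 0.1296 + 0.1645
   = 0.5077


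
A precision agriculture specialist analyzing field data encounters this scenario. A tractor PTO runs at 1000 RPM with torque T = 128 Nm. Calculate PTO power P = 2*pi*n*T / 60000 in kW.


P = 2*pi*n*T / 60000
  = 2*pi * 1000 * 128 / 60000
  = 804247.72 / 60000
  = 13.40 kW


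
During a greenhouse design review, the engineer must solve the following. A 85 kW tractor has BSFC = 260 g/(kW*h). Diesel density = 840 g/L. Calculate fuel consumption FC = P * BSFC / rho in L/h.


FC = P * BSFC / rho_fuel
   = 85 * 260 / 840
   = 22100 / 840
   = 26.31 L/h


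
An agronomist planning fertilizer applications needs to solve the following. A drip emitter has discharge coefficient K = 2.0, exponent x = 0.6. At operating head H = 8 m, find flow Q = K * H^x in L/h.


Q = K * H^x
  = 2.0 * 8^0.6
  = 2.0 * 3.4822
  = 6.96 L/h


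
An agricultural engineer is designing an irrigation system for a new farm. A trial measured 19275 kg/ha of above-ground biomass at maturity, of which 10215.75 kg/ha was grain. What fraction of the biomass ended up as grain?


HI = grain_yield / biomass
   = 10215.75 / 19275
   = 0.53


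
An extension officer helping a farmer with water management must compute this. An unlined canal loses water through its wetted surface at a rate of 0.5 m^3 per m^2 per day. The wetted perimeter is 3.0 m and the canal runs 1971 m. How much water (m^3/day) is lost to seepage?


S = C * P * L
  = 0.5 * 3.0 * 1971
  = 2956.50 m^3/day


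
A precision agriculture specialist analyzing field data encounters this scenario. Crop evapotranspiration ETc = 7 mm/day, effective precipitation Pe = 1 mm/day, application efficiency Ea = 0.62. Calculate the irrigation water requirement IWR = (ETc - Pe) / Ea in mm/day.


IWR = (ETc - Pe) / Ea
    = (7 - 1) / 0.62
    = 6 / 0.62
    = 9.68 mm/day


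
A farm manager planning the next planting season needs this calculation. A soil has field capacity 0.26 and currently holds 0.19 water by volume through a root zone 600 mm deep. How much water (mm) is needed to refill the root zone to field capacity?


SMD = (FC - theta) * D
    = (0.26 - 0.19) * 600
    = 0.070 * 600
    = 42 mm


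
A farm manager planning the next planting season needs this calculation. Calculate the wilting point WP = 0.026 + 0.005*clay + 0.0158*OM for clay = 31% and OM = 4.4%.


WP = 0.026 + 0.005*31 + 0.0158*4.4
   = 0.026 + 0.1550 + 0.0695
   = 0.2505


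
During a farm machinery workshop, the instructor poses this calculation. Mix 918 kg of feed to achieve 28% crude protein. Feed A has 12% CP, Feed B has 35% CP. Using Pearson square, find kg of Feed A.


parts_A = CP_b - target = 35 - 28 = 7
parts_B = target - CP_a = 28 - 12 = 16
total_parts = 7 + 16 = 23
Feed A = 918 * 7 / 23 = 279.39 kg
Feed B = 918 * 16 / 23 = 638.61 kg

279.39 kg


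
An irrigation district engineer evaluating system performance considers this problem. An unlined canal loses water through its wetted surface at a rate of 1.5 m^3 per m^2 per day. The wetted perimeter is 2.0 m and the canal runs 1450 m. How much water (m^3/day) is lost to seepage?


S = C * P * L
  = 1.5 * 2.0 * 1450
  = 4350 m^3/day


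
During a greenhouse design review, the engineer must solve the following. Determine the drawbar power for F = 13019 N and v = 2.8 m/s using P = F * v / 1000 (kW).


P = F * v / 1000
  = 13019 * 2.8 / 1000
  = 36453.20 / 1000
  = 36.45 kW


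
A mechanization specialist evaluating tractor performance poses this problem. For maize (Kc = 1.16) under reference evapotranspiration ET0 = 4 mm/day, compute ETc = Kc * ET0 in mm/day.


ETc = Kc * ET0
    = 1.16 * 4
    = 4.64 mm/day


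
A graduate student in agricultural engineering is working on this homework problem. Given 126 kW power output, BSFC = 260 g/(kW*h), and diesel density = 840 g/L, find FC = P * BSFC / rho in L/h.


FC = P * BSFC / rho_fuel
   = 126 * 260 / 840
   = 32760 / 840
   = 39 L/h


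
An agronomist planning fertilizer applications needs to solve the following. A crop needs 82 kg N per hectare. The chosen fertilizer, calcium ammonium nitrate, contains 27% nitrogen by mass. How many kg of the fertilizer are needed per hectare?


Rate = N_required / (N_content / 100)
     = 82 / (27 / 100)
     = 82 / 0.27
     = 303.70 kg/ha


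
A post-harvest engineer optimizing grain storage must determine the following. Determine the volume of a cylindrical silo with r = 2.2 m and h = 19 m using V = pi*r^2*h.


V = pi * r^2 * h
  = pi * 2.2^2 * 19
  = pi * 4.84 * 19
  = 288.90 m^3


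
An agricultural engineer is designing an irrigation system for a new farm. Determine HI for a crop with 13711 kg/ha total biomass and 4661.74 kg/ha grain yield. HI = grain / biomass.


HI = grain_yield / biomass
   = 4661.74 / 13711
   = 0.34


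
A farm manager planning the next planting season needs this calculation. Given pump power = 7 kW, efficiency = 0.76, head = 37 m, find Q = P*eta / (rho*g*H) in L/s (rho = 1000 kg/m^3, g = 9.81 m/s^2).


Q = (P * 1000 * eta) / (rho * g * H)
  = (7 * 1000 * 0.76) / (1000 * 9.81 * 37)
  = 5320 / 362970
  = 0.01466 m^3/s = 14.66 L/s


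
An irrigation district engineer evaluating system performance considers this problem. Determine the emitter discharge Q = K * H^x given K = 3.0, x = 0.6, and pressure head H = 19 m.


Q = K * H^x
  = 3.0 * 19^0.6
  = 3.0 * 5.8513
  = 17.55 L/h


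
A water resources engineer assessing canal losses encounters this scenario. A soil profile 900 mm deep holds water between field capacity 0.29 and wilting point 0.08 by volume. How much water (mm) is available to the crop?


AW = (FC - WP) * D
   = (0.29 - 0.08) * 900
   = 0.21 * 900
   = 189 mm


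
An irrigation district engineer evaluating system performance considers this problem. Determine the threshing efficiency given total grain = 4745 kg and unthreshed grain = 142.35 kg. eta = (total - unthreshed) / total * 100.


eta = (total - unthreshed) / total * 100
    = (4745 - 142.35) / 4745 * 100
    = 4602.65 / 4745 * 100
    = 97%


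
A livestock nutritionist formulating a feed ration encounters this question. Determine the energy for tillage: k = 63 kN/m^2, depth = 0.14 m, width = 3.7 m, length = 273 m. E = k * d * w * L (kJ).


E = k * d * w * L
  = 63 * 0.14 * 3.7 * 273
  = 8909.08 kJ


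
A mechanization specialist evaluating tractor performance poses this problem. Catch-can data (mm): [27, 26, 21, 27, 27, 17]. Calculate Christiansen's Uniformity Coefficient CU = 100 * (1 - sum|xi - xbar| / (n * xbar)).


xbar = 145 / 6 = 24.167
sum|xi - xbar| = 20.667
CU = 100 * (1 - 20.667 / (6 * 24.167))
   = 100 * (1 - 0.1425)
   = 85.75%


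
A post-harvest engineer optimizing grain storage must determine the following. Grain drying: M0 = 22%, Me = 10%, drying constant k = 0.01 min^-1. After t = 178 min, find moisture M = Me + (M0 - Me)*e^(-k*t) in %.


M = Me + (M0 - Me) * e^(-k*t)
  = 10 + (22 - 10) * e^(-0.01*178)
  = 10 + 12 * e^(-1.780)
  = 10 + 12 * 0.16864
  = 10 + 2.0237
  = 12.02%


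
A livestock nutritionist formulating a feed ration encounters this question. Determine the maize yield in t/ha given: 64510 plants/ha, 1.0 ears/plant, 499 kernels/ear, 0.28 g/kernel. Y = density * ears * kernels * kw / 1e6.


Y = density * ears * kernels * kw
  = 64510 * 1.0 * 499 * 0.28 g/ha
  = 9013337.20 g/ha
  = 9013.34 kg/ha = 9.01 t/ha


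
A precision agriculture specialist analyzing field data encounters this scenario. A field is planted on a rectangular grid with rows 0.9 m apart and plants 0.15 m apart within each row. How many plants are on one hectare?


D = 10000 / (row_sp * plant_sp)
  = 10000 / (0.9 * 0.15)
  = 10000 / 0.1350
  = 74074.07 plants/ha


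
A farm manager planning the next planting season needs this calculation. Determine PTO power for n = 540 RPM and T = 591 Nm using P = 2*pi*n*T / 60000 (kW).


P = 2*pi*n*T / 60000
  = 2*pi * 540 * 591 / 60000
  = 2005215.76 / 60000
  = 33.42 kW


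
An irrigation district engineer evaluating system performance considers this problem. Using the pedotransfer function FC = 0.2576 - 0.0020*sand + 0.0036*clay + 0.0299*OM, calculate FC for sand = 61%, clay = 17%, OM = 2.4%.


FC = 0.2576 - 0.0020*61 + 0.0036*17 + 0.0299*2.4
   = 0.2576 - 0.1220 + 0.0612 + 0.0718
   = 0.2686


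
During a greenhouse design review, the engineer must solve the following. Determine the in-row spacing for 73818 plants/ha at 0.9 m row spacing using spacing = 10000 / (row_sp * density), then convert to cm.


spacing = 10000 / (row_sp * density)
        = 10000 / (0.9 * 73818)
        = 10000 / 66436.20
        = 0.15052 m = 15.05 cm


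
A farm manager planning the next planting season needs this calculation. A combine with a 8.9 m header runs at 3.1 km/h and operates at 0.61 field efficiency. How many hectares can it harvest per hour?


C = w * v * eta_f / 10
  = 8.9 * 3.1 * 0.61 / 10
  = 16.83 / 10
  = 1.68 ha/h


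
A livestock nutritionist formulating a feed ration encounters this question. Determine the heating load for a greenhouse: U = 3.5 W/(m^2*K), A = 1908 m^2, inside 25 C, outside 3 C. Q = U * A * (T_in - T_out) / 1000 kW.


dT = 25 - (3) = 22 K
Q = U * A * dT
  = 3.5 * 1908 * 22
  = 146916 W = 146.92 kW


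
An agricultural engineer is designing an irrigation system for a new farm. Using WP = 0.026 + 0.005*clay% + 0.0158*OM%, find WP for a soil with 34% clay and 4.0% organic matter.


WP = 0.026 + 0.005*34 + 0.0158*4.0
   = 0.026 + 0.1700 + 0.0632
   = 0.2592


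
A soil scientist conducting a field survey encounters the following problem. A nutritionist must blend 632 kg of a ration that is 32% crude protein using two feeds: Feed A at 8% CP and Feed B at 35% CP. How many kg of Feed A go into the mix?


parts_A = CP_b - target = 35 - 32 = 3
parts_B = target - CP_a = 32 - 8 = 24
total_parts = 3 + 24 = 27
Feed A = 632 * 3 / 27 = 70.22 kg
Feed B = 632 * 24 / 27 = 561.78 kg

70.22 kg


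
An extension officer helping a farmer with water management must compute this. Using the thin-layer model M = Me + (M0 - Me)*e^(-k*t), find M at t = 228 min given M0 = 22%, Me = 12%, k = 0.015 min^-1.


M = Me + (M0 - Me) * e^(-k*t)
  = 12 + (22 - 12) * e^(-0.015*228)
  = 12 + 10 * e^(-3.420)
  = 12 + 10 * 0.03271
  = 12 + 0.3271
  = 12.33%


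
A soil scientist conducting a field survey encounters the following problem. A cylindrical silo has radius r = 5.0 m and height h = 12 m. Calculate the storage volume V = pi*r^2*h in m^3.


V = pi * r^2 * h
  = pi * 5.0^2 * 12
  = pi * 25 * 12
  = 942.48 m^3


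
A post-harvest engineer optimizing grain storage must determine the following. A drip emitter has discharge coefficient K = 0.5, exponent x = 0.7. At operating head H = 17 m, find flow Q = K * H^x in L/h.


Q = K * H^x
  = 0.5 * 17^0.7
  = 0.5 * 7.2663
  = 3.63 L/h


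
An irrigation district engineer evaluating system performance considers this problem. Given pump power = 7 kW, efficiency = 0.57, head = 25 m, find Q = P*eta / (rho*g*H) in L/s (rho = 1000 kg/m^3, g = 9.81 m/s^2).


Q = (P * 1000 * eta) / (rho * g * H)
  = (7 * 1000 * 0.57) / (1000 * 9.81 * 25)
  = 3990 / 245250
  = 0.01627 m^3/s = 16.27 L/s


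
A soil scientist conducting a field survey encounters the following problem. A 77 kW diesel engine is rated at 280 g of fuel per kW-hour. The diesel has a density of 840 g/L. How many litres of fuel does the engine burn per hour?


FC = P * BSFC / rho_fuel
   = 77 * 280 / 840
   = 21560 / 840
   = 25.67 L/h


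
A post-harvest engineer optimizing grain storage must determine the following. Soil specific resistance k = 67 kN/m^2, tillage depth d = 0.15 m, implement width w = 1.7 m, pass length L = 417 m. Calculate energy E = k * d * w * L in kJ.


E = k * d * w * L
  = 67 * 0.15 * 1.7 * 417
  = 7124.45 kJ


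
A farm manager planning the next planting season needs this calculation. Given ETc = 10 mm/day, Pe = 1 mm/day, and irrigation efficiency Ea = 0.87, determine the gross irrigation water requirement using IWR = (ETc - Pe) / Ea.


IWR = (ETc - Pe) / Ea
    = (10 - 1) / 0.87
    = 9 / 0.87
    = 10.34 mm/day


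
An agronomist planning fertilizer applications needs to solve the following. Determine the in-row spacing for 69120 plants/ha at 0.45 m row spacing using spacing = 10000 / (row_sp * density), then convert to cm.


spacing = 10000 / (row_sp * density)
        = 10000 / (0.45 * 69120)
        = 10000 / 31104
        = 0.32150 m = 32.15 cm
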